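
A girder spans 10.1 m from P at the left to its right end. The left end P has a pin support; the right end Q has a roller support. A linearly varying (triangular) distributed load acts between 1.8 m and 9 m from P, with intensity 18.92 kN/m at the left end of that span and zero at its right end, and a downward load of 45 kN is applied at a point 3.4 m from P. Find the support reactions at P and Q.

P_x = 0, P_y = 69.64 kN, Q_y = 43.47 kN

Resultant of the triangular load: ½ × 18.92 × 7.2 = 68.112 kN, acting at 4.2 m from P (one-third of the span from the peak).
Taking moments about P: Q_y·10.1 − (½·18.92·7.2)·4.2 − 45·3.4 = 0 → Q_y = 439.0704/10.1 = 43.4723 ≈ 43.47 kN.
ΣF_y = 0: P_y + 43.4723 − ½·18.92·7.2 − 45 = 0 → P_y = 69.64 kN.
ΣF_x = 0: no horizontal applied forces, so P_x = 0.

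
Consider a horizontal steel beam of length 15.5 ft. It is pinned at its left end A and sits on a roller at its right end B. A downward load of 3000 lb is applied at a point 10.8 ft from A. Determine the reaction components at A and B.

A_x = 0, A_y = 909.7 lb, B_y = 2090 lb

Moments about A: B_y·15.5 − 3000·10.8 = 0 → B_y = 32400/15.5 = 2090.32 ≈ 2090 lb.
ΣF_y = 0: A_y + 2090.32 − 3000 = 0 → A_y = 909.7 lb.
ΣF_x = 0: no horizontal applied forces, so A_x = 0.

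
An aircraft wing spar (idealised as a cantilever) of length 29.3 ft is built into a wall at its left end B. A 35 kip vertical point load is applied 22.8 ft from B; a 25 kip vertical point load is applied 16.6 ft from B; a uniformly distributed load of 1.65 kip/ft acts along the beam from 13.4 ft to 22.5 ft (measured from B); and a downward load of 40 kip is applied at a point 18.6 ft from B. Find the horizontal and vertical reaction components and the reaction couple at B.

B_x = 0, B_y = 115.0 kip, M_B = 2227 kip·ft

Resultant of the distributed load: 1.65 × 9.1 = 15.015 kip at 17.95 ft from B.
ΣF_x = 0: B_x = 0.
ΣF_y = 0: B_y − 35 − 25 − 1.65·9.1 − 40 = 0 → B_y = 115.0 kip.
ΣM about B: M_B − 35·22.8 − 25·16.6 − (1.65·9.1)·17.95 − 40·18.6 = 0 → M_B = 2227 kip·ft.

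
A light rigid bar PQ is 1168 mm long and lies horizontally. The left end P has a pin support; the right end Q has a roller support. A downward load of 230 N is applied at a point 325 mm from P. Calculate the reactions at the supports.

P_x = 0, P_y = 166.0 N, Q_y = 64.00 N

Moments about P: Q_y·1168 − 230·325 = 0 → Q_y = 74750/1168 = 63.9983 ≈ 64.00 N.
ΣF_y = 0: P_y + 63.9983 − 230 = 0 → P_y = 166.0 N.
ΣF_x = 0: no horizontal applied forces, so P_x = 0.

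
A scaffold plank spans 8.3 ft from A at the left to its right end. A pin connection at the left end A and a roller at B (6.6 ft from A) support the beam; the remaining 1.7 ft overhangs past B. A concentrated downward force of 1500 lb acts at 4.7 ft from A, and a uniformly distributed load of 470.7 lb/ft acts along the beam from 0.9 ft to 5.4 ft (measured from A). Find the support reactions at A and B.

A_x = 0, A_y = 1539 lb, B_y = 2079 lb

Resultant of the distributed load: 470.7 × 4.5 = 2118.15 lb at 3.15 ft from A.
Moments about A: B_y·6.6 − 1500·4.7 − (470.7·4.5)·3.15 = 0 → B_y = 13722.1725/6.6 = 2079.12 ≈ 2079 lb.
ΣF_y = 0: A_y + 2079.12 − 1500 − 470.7·4.5 = 0 → A_y = 1539 lb.
ΣF_x = 0: no horizontal applied forces, so A_x = 0.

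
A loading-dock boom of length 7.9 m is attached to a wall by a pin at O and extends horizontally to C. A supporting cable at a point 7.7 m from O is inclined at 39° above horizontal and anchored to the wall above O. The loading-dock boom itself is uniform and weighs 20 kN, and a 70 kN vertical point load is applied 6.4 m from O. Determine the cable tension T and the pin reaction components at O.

T = 108.8 kN, O_x = 84.52 kN, O_y = 21.56 kN

ΣM about O: T·sin39°·7.7 − 20·3.95 − 70·6.4 = 0 → T = 527/(7.7·0.62932) = 108.755 ≈ 108.8 kN.
ΣF_x = 0: O_x − T·cos39° = 0 → O_x = 108.755 × 0.777146 = 84.52 kN.
ΣF_y = 0: O_y + T·sin39° − 20 − 70 = 0 → O_y = 90 − 108.755 × 0.62932 = 21.56 kN.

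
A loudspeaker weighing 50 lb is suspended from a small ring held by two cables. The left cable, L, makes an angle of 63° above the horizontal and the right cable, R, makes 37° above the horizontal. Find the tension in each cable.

ΣF_x = 0: −T_L·cos63° + T_R·cos37° = 0 → T_R = 0.568458·T_L.
ΣF_y = 0: T_L·sin63° + T_R·sin37° = 50.
Substitute: T_L·(0.891007 + 0.568458·0.601815) = 50 → T_L = 40.5478 ≈ 40.55 lb.
Then T_R = 0.568458 × 40.5478 = 23.05 lb.

T_L = 40.55 lb, T_R = 23.05 lb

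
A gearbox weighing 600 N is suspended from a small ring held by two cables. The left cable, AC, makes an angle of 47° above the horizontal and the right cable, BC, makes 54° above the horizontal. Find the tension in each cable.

T_AC = 359.3 N, T_BC = 416.9 N

ΣF_x = 0: −T_AC·cos47° + T_BC·cos54° = 0 → T_BC = 1.16028·T_AC.
ΣF_y = 0: T_AC·sin47° + T_BC·sin54° = 600.
Substitute: T_AC·(0.731354 + 1.16028·0.809017) = 600 → T_AC = 359.273 ≈ 359.3 N.
Then T_BC = 1.16028 × 359.273 = 416.9 N.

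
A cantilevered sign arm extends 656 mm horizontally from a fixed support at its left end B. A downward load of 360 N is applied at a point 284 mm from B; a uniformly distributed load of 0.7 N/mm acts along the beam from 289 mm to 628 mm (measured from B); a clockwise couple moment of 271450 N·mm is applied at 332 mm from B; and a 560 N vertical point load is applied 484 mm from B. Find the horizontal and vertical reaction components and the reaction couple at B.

B_x = 0, B_y = 1157 N, M_B = 753500 N·mm

Resultant of the distributed load: 0.7 × 339 = 237.3 N at 458.5 mm from B.
ΣF_x = 0: B_x = 0.
ΣF_y = 0: B_y − 360 − 0.7·339 − 560 = 0 → B_y = 1157 N.
ΣM about B: M_B − 360·284 − (0.7·339)·458.5 − 271450 − 560·484 = 0 → M_B = 753500 N·mm.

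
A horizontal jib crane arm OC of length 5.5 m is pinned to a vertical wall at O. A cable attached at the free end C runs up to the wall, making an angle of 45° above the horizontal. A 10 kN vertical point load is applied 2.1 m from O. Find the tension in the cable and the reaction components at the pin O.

T = 5.400 kN, O_x = 3.818 kN, O_y = 6.182 kN

ΣM about O: T·sin45°·5.5 − 10·2.1 = 0 → T = 21/(5.5·0.707107) = 5.39972 ≈ 5.400 kN.
ΣF_x = 0: O_x − T·cos45° = 0 → O_x = 5.39972 × 0.707107 = 3.818 kN.
ΣF_y = 0: O_y + T·sin45° − 10 = 0 → O_y = 10 − 5.39972 × 0.707107 = 6.182 kN.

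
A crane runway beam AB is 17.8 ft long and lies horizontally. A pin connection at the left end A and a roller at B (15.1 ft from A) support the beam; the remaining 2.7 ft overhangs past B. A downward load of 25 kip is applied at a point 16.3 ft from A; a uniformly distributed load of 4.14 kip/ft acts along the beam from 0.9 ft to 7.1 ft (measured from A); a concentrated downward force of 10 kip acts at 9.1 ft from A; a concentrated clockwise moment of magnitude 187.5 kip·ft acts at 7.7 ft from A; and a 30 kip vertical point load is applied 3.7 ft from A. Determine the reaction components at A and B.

Resultant of the distributed load: 4.14 × 6.2 = 25.668 kip at 4 ft from A.
Taking moments about A: B_y·15.1 − 25·16.3 − (4.14·6.2)·4 − 10·9.1 − 187.5 − 30·3.7 = 0 → B_y = 899.672/15.1 = 59.5809 ≈ 59.58 kip.
ΣF_y = 0: A_y + 59.5809 − 25 − 4.14·6.2 − 10 − 30 = 0 → A_y = 31.09 kip.
ΣF_x = 0: no horizontal applied forces, so A_x = 0.

A_x = 0, A_y = 31.09 kip, B_y = 59.58 kip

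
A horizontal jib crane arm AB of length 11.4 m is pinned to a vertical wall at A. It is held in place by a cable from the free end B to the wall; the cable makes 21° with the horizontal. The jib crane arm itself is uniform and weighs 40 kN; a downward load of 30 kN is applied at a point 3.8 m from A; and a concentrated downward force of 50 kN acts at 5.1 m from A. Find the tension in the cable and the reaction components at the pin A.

ΣM about A: T·sin21°·11.4 − 40·5.7 − 30·3.8 − 50·5.1 = 0 → T = 597/(11.4·0.358368) = 146.13 ≈ 146.1 kN.
ΣF_x = 0: A_x − T·cos21° = 0 → A_x = 146.13 × 0.93358 = 136.4 kN.
ΣF_y = 0: A_y + T·sin21° − 40 − 30 − 50 = 0 → A_y = 120 − 146.13 × 0.358368 = 67.63 kN.

T = 146.1 kN, A_x = 136.4 kN, A_y = 67.63 kN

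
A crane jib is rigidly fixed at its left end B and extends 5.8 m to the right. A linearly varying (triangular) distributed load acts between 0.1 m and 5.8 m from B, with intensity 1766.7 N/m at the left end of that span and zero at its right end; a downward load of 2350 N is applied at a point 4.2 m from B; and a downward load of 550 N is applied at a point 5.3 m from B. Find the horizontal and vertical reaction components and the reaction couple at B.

Resultant of the triangular load: ½ × 1766.7 × 5.7 = 5035.095 N, acting at 2 m from B (one-third of the span from the peak).
ΣF_x = 0: B_x = 0.
ΣF_y = 0: B_y − ½·1766.7·5.7 − 2350 − 550 = 0 → B_y = 7935 N.
ΣM about B: M_B − (½·1766.7·5.7)·2 − 2350·4.2 − 550·5.3 = 0 → M_B = 22860 N·m.

B_x = 0, B_y = 7935 N, M_B = 22860 N·m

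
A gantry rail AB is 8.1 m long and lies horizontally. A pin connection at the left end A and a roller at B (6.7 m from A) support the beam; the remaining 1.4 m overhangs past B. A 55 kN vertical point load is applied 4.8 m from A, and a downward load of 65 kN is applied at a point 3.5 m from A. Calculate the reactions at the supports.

ΣM about A: B_y·6.7 − 55·4.8 − 65·3.5 = 0 → B_y = 491.5/6.7 = 73.3582 ≈ 73.36 kN.
ΣF_y = 0: A_y + 73.3582 − 55 − 65 = 0 → A_y = 46.64 kN.
ΣF_x = 0: no horizontal applied forces, so A_x = 0.

A_x = 0, A_y = 46.64 kN, B_y = 73.36 kN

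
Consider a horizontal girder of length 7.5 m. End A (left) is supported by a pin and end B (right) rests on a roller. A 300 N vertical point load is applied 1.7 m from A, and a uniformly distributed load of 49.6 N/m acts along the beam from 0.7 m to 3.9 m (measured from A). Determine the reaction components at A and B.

Resultant of the distributed load: 49.6 × 3.2 = 158.72 N at 2.3 m from A.
Moments about A: B_y·7.5 − 300·1.7 − (49.6·3.2)·2.3 = 0 → B_y = 875.056/7.5 = 116.674 ≈ 116.7 N.
ΣF_y = 0: A_y + 116.674 − 300 − 49.6·3.2 = 0 → A_y = 342.0 N.
ΣF_x = 0: no horizontal applied forces, so A_x = 0.

A_x = 0, A_y = 342.0 N, B_y = 116.7 N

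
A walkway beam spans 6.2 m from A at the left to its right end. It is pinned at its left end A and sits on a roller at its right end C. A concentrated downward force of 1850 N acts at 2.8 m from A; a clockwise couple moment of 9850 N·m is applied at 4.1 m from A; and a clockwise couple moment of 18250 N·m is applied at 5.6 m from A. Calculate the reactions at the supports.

ΣM about A: C_y·6.2 − 1850·2.8 − 9850 − 18250 = 0 → C_y = 33280/6.2 = 5367.74 ≈ 5368 N.
ΣF_y = 0: A_y + 5367.74 − 1850 = 0 → A_y = -3518 N.
ΣF_x = 0: no horizontal applied forces, so A_x = 0.

A_x = 0, A_y = -3518 N, C_y = 5368 N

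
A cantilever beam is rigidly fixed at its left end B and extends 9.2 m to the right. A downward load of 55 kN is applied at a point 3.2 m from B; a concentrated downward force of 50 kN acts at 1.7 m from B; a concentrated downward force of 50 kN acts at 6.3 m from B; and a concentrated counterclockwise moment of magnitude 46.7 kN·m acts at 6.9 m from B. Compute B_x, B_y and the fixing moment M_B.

B_x = 0, B_y = 155.0 kN, M_B = 529.3 kN·m

ΣF_x = 0: B_x = 0.
ΣF_y = 0: B_y − 55 − 50 − 50 = 0 → B_y = 155.0 kN.
ΣM about B: M_B − 55·3.2 − 50·1.7 − 50·6.3 + 46.7 = 0 → M_B = 529.3 kN·m.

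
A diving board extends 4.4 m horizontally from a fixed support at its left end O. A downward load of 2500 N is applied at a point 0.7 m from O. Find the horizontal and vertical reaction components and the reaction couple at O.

ΣF_x = 0: O_x = 0.
ΣF_y = 0: O_y − 2500 = 0 → O_y = 2500 N.
ΣM about O: M_O − 2500·0.7 = 0 → M_O = 1750 N·m.

O_x = 0, O_y = 2500 N, M_O = 1750 N·m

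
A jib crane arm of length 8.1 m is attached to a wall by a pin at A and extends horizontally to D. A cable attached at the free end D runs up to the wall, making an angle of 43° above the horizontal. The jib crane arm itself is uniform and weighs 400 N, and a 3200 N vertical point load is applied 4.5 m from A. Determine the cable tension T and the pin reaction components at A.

ΣM about A: T·sin43°·8.1 − 400·4.05 − 3200·4.5 = 0 → T = 16020/(8.1·0.681998) = 2899.98 ≈ 2900 N.
ΣF_x = 0: A_x − T·cos43° = 0 → A_x = 2899.98 × 0.731354 = 2121 N.
ΣF_y = 0: A_y + T·sin43° − 400 − 3200 = 0 → A_y = 3600 − 2899.98 × 0.681998 = 1622 N.

T = 2900 N, A_x = 2121 N, A_y = 1622 N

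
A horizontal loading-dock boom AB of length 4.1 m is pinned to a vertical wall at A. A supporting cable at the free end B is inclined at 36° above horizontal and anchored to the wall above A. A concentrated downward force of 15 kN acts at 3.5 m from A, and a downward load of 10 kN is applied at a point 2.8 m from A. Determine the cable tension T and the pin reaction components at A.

T = 33.40 kN, A_x = 27.02 kN, A_y = 5.366 kN

ΣM about A: T·sin36°·4.1 − 15·3.5 − 10·2.8 = 0 → T = 80.5/(4.1·0.587785) = 33.4036 ≈ 33.40 kN.
ΣF_x = 0: A_x − T·cos36° = 0 → A_x = 33.4036 × 0.809017 = 27.02 kN.
ΣF_y = 0: A_y + T·sin36° − 15 − 10 = 0 → A_y = 25 − 33.4036 × 0.587785 = 5.366 kN.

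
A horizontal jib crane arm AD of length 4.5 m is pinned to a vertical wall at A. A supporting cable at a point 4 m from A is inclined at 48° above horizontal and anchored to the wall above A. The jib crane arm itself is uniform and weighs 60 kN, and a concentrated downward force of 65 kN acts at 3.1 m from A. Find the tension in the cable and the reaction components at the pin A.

ΣM about A: T·sin48°·4 − 60·2.25 − 65·3.1 = 0 → T = 336.5/(4·0.743145) = 113.201 ≈ 113.2 kN.
ΣF_x = 0: A_x − T·cos48° = 0 → A_x = 113.201 × 0.669131 = 75.75 kN.
ΣF_y = 0: A_y + T·sin48° − 60 − 65 = 0 → A_y = 125 − 113.201 × 0.743145 = 40.88 kN.

T = 113.2 kN, A_x = 75.75 kN, A_y = 40.88 kN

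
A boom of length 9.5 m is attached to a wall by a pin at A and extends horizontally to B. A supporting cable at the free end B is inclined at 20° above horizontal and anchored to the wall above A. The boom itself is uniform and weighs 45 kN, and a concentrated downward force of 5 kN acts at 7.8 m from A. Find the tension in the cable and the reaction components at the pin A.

ΣM about A: T·sin20°·9.5 − 45·4.75 − 5·7.8 = 0 → T = 252.75/(9.5·0.34202) = 77.7886 ≈ 77.79 kN.
ΣF_x = 0: A_x − T·cos20° = 0 → A_x = 77.7886 × 0.939693 = 73.10 kN.
ΣF_y = 0: A_y + T·sin20° − 45 − 5 = 0 → A_y = 50 − 77.7886 × 0.34202 = 23.39 kN.

T = 77.79 kN, A_x = 73.10 kN, A_y = 23.39 kN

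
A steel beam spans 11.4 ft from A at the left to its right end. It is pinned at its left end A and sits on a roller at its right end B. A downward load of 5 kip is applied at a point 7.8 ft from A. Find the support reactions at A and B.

A_x = 0, A_y = 1.579 kip, B_y = 3.421 kip

Moments about A: B_y·11.4 − 5·7.8 = 0 → B_y = 39/11.4 = 3.42105 ≈ 3.421 kip.
ΣF_y = 0: A_y + 3.42105 − 5 = 0 → A_y = 1.579 kip.
ΣF_x = 0: no horizontal applied forces, so A_x = 0.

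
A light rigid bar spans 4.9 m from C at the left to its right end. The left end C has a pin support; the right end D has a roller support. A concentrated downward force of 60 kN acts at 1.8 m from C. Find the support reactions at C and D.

C_x = 0, C_y = 37.96 kN, D_y = 22.04 kN

ΣM about C: D_y·4.9 − 60·1.8 = 0 → D_y = 108/4.9 = 22.0408 ≈ 22.04 kN.
ΣF_y = 0: C_y + 22.0408 − 60 = 0 → C_y = 37.96 kN.
ΣF_x = 0: no horizontal applied forces, so C_x = 0.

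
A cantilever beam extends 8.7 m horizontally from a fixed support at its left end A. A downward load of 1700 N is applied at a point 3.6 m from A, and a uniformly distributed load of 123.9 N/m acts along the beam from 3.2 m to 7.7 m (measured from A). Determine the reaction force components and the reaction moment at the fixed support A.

A_x = 0, A_y = 2258 N, M_A = 9159 N·m

Resultant of the distributed load: 123.9 × 4.5 = 557.55 N at 5.45 m from A.
ΣF_x = 0: A_x = 0.
ΣF_y = 0: A_y − 1700 − 123.9·4.5 = 0 → A_y = 2258 N.
ΣM about A: M_A − 1700·3.6 − (123.9·4.5)·5.45 = 0 → M_A = 9159 N·m.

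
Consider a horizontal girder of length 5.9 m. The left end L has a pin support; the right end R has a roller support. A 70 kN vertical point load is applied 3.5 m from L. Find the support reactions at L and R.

ΣM about L: R_y·5.9 − 70·3.5 = 0 → R_y = 245/5.9 = 41.5254 ≈ 41.53 kN.
ΣF_y = 0: L_y + 41.5254 − 70 = 0 → L_y = 28.47 kN.
ΣF_x = 0: no horizontal applied forces, so L_x = 0.

L_x = 0, L_y = 28.47 kN, R_y = 41.53 kN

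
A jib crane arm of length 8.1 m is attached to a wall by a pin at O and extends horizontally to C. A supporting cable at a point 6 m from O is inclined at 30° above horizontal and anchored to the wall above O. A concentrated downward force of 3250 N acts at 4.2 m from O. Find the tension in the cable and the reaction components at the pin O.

T = 4550 N, O_x = 3940 N, O_y = 975.0 N

ΣM about O: T·sin30°·6 − 3250·4.2 = 0 → T = 13650/(6·0.5) = 4550 N.
ΣF_x = 0: O_x − T·cos30° = 0 → O_x = 4550 × 0.866025 = 3940 N.
ΣF_y = 0: O_y + T·sin30° − 3250 = 0 → O_y = 3250 − 4550 × 0.5 = 975.0 N.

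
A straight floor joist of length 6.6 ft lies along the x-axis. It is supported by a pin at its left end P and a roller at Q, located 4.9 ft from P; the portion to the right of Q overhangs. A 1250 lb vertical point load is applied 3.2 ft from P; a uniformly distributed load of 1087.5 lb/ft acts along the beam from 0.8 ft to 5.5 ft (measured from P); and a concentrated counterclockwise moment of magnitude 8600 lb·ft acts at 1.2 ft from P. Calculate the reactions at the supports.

Resultant of the distributed load: 1087.5 × 4.7 = 5111.25 lb at 3.15 ft from P.
Moments about P: Q_y·4.9 − 1250·3.2 − (1087.5·4.7)·3.15 + 8600 = 0 → Q_y = 11500.4375/4.9 = 2347.03 ≈ 2347 lb.
ΣF_y = 0: P_y + 2347.03 − 1250 − 1087.5·4.7 = 0 → P_y = 4014 lb.
ΣF_x = 0: no horizontal applied forces, so P_x = 0.

P_x = 0, P_y = 4014 lb, Q_y = 2347 lb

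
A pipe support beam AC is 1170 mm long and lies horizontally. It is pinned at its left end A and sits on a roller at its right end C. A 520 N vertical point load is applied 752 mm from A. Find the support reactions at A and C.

A_x = 0, A_y = 185.8 N, C_y = 334.2 N

ΣM about A: C_y·1170 − 520·752 = 0 → C_y = 391040/1170 = 334.222 ≈ 334.2 N.
ΣF_y = 0: A_y + 334.222 − 520 = 0 → A_y = 185.8 N.
ΣF_x = 0: no horizontal applied forces, so A_x = 0.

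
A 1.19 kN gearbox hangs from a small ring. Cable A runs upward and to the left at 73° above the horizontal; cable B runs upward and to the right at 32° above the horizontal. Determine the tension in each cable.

T_A = 1.045 kN, T_B = 0.3602 kN

ΣF_x = 0: −T_A·cos73° + T_B·cos32° = 0 → T_B = 0.344758·T_A.
ΣF_y = 0: T_A·sin73° + T_B·sin32° = 1.19.
Substitute: T_A·(0.956305 + 0.344758·0.529919) = 1.19 → T_A = 1.04478 ≈ 1.045 kN.
Then T_B = 0.344758 × 1.04478 = 0.3602 kN.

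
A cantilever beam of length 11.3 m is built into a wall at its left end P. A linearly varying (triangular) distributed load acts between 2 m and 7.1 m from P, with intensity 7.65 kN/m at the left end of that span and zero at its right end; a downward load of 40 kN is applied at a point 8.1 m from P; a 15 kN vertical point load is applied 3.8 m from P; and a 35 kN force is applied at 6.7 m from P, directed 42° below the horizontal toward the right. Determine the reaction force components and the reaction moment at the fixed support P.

P_x = -26.01 kN, P_y = 97.93 kN, M_P = 610.1 kN·m

Resultant of the triangular load: ½ × 7.65 × 5.1 = 19.5075 kN, acting at 3.7 m from P (one-third of the span from the peak).
ΣF_x = 0: P_x + 35·cos42° = 0 → P_x = -26.01 kN.
ΣF_y = 0: P_y − ½·7.65·5.1 − 40 − 15 − 35·sin42° = 0 → P_y = 97.93 kN.
ΣM about P: M_P − (½·7.65·5.1)·3.7 − 40·8.1 − 15·3.8 − 35·sin42°·6.7 = 0 → M_P = 610.1 kN·m.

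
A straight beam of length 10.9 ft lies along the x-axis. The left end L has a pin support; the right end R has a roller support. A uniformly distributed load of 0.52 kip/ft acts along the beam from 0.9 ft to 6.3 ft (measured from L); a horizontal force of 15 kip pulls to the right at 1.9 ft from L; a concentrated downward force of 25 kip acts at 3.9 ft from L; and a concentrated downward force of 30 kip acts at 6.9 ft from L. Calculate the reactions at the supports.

L_x = -15.00 kip, L_y = 28.94 kip, R_y = 28.86 kip

Resultant of the distributed load: 0.52 × 5.4 = 2.808 kip at 3.6 ft from L.
ΣM about L: R_y·10.9 − (0.52·5.4)·3.6 − 25·3.9 − 30·6.9 = 0 → R_y = 314.6088/10.9 = 28.8632 ≈ 28.86 kip.
ΣF_y = 0: L_y + 28.8632 − 0.52·5.4 − 25 − 30 = 0 → L_y = 28.94 kip.
ΣF_x = 0: L_x + 15 = 0 → L_x = -15.00 kip.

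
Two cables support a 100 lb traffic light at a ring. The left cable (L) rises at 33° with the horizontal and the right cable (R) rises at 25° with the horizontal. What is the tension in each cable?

T_L = 106.9 lb, T_R = 98.89 lb

ΣF_x = 0: −T_L·cos33° + T_R·cos25° = 0 → T_R = 0.925371·T_L.
ΣF_y = 0: T_L·sin33° + T_R·sin25° = 100.
Substitute: T_L·(0.544639 + 0.925371·0.422618) = 100 → T_L = 106.87 ≈ 106.9 lb.
Then T_R = 0.925371 × 106.87 = 98.89 lb.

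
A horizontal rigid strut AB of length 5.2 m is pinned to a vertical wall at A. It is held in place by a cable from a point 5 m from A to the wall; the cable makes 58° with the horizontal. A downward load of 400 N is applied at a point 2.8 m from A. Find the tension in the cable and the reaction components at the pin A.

T = 264.1 N, A_x = 140.0 N, A_y = 176.0 N

ΣM about A: T·sin58°·5 − 400·2.8 = 0 → T = 1120/(5·0.848048) = 264.136 ≈ 264.1 N.
ΣF_x = 0: A_x − T·cos58° = 0 → A_x = 264.136 × 0.529919 = 140.0 N.
ΣF_y = 0: A_y + T·sin58° − 400 = 0 → A_y = 400 − 264.136 × 0.848048 = 176.0 N.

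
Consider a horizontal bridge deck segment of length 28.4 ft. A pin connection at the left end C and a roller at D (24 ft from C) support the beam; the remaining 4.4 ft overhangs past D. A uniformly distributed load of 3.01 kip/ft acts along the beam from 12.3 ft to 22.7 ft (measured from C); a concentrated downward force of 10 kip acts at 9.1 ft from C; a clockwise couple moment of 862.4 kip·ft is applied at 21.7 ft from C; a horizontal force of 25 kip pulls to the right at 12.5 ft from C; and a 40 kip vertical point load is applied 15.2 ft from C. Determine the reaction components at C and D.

C_x = -25.00 kip, C_y = -6.580 kip, D_y = 87.88 kip

Resultant of the distributed load: 3.01 × 10.4 = 31.304 kip at 17.5 ft from C.
ΣM about C: D_y·24 − (3.01·10.4)·17.5 − 10·9.1 − 862.4 − 40·15.2 = 0 → D_y = 2109.22/24 = 87.8842 ≈ 87.88 kip.
ΣF_y = 0: C_y + 87.8842 − 3.01·10.4 − 10 − 40 = 0 → C_y = -6.580 kip.
ΣF_x = 0: C_x + 25 = 0 → C_x = -25.00 kip.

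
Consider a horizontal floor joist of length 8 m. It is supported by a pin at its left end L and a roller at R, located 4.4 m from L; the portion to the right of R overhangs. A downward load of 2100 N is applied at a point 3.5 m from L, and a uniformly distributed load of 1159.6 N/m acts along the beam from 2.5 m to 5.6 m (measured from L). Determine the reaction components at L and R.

Resultant of the distributed load: 1159.6 × 3.1 = 3594.76 N at 4.05 m from L.
Moments about L: R_y·4.4 − 2100·3.5 − (1159.6·3.1)·4.05 = 0 → R_y = 21908.778/4.4 = 4979.27 ≈ 4979 N.
ΣF_y = 0: L_y + 4979.27 − 2100 − 1159.6·3.1 = 0 → L_y = 715.5 N.
ΣF_x = 0: no horizontal applied forces, so L_x = 0.

L_x = 0, L_y = 715.5 N, R_y = 4979 N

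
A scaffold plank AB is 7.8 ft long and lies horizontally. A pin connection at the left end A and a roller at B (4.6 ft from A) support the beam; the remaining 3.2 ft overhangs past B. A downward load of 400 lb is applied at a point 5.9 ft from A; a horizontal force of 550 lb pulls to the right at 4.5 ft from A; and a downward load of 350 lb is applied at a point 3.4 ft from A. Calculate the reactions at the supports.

Moments about A: B_y·4.6 − 400·5.9 − 350·3.4 = 0 → B_y = 3550/4.6 = 771.739 ≈ 771.7 lb.
ΣF_y = 0: A_y + 771.739 − 400 − 350 = 0 → A_y = -21.74 lb.
ΣF_x = 0: A_x + 550 = 0 → A_x = -550.0 lb.

A_x = -550.0 lb, A_y = -21.74 lb, B_y = 771.7 lb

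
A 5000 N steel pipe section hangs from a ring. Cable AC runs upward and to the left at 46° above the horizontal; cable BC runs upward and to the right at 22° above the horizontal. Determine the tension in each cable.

T_AC = 5000 N, T_BC = 3746 N

ΣF_x = 0: −T_AC·cos46° + T_BC·cos22° = 0 → T_BC = 0.749213·T_AC.
ΣF_y = 0: T_AC·sin46° + T_BC·sin22° = 5000.
Substitute: T_AC·(0.71934 + 0.749213·0.374607) = 5000 → T_AC = 5000 N.
Then T_BC = 0.749213 × 5000 = 3746 N.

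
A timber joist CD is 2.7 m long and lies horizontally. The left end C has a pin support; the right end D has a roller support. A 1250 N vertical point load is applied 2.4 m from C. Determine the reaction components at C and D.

C_x = 0, C_y = 138.9 N, D_y = 1111 N

Taking moments about C: D_y·2.7 − 1250·2.4 = 0 → D_y = 3000/2.7 = 1111.11 ≈ 1111 N.
ΣF_y = 0: C_y + 1111.11 − 1250 = 0 → C_y = 138.9 N.
ΣF_x = 0: no horizontal applied forces, so C_x = 0.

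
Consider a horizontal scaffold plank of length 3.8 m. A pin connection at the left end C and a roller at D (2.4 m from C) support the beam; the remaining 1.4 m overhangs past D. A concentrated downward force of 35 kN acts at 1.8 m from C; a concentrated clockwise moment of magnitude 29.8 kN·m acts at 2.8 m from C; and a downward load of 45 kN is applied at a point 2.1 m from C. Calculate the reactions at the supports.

C_x = 0, C_y = 1.958 kN, D_y = 78.04 kN

ΣM about C: D_y·2.4 − 35·1.8 − 29.8 − 45·2.1 = 0 → D_y = 187.3/2.4 = 78.0417 ≈ 78.04 kN.
ΣF_y = 0: C_y + 78.0417 − 35 − 45 = 0 → C_y = 1.958 kN.
ΣF_x = 0: no horizontal applied forces, so C_x = 0.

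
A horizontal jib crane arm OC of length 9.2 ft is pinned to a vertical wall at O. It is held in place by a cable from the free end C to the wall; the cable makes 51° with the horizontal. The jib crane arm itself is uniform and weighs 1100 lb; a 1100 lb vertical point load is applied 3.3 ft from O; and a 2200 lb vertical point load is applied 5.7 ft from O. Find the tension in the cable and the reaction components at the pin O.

T = 2969 lb, O_x = 1869 lb, O_y = 2092 lb

ΣM about O: T·sin51°·9.2 − 1100·4.6 − 1100·3.3 − 2200·5.7 = 0 → T = 21230/(9.2·0.777146) = 2969.34 ≈ 2969 lb.
ΣF_x = 0: O_x − T·cos51° = 0 → O_x = 2969.34 × 0.62932 = 1869 lb.
ΣF_y = 0: O_y + T·sin51° − 1100 − 1100 − 2200 = 0 → O_y = 4400 − 2969.34 × 0.777146 = 2092 lb.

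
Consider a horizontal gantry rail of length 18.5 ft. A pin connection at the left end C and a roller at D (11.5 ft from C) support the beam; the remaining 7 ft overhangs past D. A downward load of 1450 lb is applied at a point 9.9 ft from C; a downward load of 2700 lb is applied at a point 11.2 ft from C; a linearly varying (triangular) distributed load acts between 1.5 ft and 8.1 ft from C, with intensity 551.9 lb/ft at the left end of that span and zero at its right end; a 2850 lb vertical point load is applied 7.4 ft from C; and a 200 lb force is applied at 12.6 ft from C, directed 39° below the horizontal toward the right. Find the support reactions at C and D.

C_x = -155.4 lb, C_y = 2512 lb, D_y = 6436 lb

Resultant of the triangular load: ½ × 551.9 × 6.6 = 1821.27 lb, acting at 3.7 ft from C (one-third of the span from the peak).
Moments about C: D_y·11.5 − 1450·9.9 − 2700·11.2 − (½·551.9·6.6)·3.7 − 2850·7.4 − 200·sin39°·12.6 = 0 → D_y = 74009.6/11.5 = 6435.62 ≈ 6436 lb.
ΣF_y = 0: C_y + 6435.62 − 1450 − 2700 − ½·551.9·6.6 − 2850 − 200·sin39° = 0 → C_y = 2512 lb.
ΣF_x = 0: C_x + 200·cos39° = 0 → C_x = -155.4 lb.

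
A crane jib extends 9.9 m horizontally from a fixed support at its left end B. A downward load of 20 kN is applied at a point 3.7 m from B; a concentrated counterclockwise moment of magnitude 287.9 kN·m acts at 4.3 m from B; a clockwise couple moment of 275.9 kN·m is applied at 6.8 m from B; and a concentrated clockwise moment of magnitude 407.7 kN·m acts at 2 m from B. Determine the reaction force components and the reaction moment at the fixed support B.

B_x = 0, B_y = 20.00 kN, M_B = 469.7 kN·m

ΣF_x = 0: B_x = 0.
ΣF_y = 0: B_y − 20 = 0 → B_y = 20.00 kN.
ΣM about B: M_B − 20·3.7 + 287.9 − 275.9 − 407.7 = 0 → M_B = 469.7 kN·m.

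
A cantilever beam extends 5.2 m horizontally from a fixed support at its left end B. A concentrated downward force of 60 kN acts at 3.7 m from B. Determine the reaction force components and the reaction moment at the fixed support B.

ΣF_x = 0: B_x = 0.
ΣF_y = 0: B_y − 60 = 0 → B_y = 60.00 kN.
ΣM about B: M_B − 60·3.7 = 0 → M_B = 222.0 kN·m.

B_x = 0, B_y = 60.00 kN, M_B = 222.0 kN·m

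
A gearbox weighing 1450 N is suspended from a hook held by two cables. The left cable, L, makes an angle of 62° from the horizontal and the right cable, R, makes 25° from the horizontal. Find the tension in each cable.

ΣF_x = 0: −T_L·cos62° + T_R·cos25° = 0 → T_R = 0.518005·T_L.
ΣF_y = 0: T_L·sin62° + T_R·sin25° = 1450.
Substitute: T_L·(0.882948 + 0.518005·0.422618) = 1450 → T_L = 1315.95 ≈ 1316 N.
Then T_R = 0.518005 × 1315.95 = 681.7 N.

T_L = 1316 N, T_R = 681.7 N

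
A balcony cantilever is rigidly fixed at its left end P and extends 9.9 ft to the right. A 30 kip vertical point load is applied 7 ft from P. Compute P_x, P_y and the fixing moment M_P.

ΣF_x = 0: P_x = 0.
ΣF_y = 0: P_y − 30 = 0 → P_y = 30.00 kip.
ΣM about P: M_P − 30·7 = 0 → M_P = 210.0 kip·ft.

P_x = 0, P_y = 30.00 kip, M_P = 210.0 kip·ft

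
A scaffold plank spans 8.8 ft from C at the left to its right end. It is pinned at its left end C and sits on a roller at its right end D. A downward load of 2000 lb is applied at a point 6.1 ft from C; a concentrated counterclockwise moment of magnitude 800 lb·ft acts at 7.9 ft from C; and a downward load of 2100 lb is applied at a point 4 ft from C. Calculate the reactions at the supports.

Moments about C: D_y·8.8 − 2000·6.1 + 800 − 2100·4 = 0 → D_y = 19800/8.8 = 2250 lb.
ΣF_y = 0: C_y + 2250 − 2000 − 2100 = 0 → C_y = 1850 lb.
ΣF_x = 0: no horizontal applied forces, so C_x = 0.

C_x = 0, C_y = 1850 lb, D_y = 2250 lb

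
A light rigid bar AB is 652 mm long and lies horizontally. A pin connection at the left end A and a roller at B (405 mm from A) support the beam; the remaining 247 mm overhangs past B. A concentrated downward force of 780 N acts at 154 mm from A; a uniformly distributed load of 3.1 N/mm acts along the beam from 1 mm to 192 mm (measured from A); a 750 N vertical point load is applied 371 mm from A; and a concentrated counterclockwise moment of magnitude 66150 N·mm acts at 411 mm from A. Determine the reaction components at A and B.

A_x = 0, A_y = 1161 N, B_y = 961.4 N

Resultant of the distributed load: 3.1 × 191 = 592.1 N at 96.5 mm from A.
Taking moments about A: B_y·405 − 780·154 − (3.1·191)·96.5 − 750·371 + 66150 = 0 → B_y = 389357.65/405 = 961.377 ≈ 961.4 N.
ΣF_y = 0: A_y + 961.377 − 780 − 3.1·191 − 750 = 0 → A_y = 1161 N.
ΣF_x = 0: no horizontal applied forces, so A_x = 0.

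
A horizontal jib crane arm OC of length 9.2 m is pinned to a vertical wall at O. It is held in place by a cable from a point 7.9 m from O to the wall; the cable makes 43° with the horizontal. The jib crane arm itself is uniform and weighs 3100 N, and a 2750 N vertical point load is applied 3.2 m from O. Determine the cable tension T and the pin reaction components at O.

T = 4280 N, O_x = 3130 N, O_y = 2931 N

ΣM about O: T·sin43°·7.9 − 3100·4.6 − 2750·3.2 = 0 → T = 23060/(7.9·0.681998) = 4280.05 ≈ 4280 N.
ΣF_x = 0: O_x − T·cos43° = 0 → O_x = 4280.05 × 0.731354 = 3130 N.
ΣF_y = 0: O_y + T·sin43° − 3100 − 2750 = 0 → O_y = 5850 − 4280.05 × 0.681998 = 2931 N.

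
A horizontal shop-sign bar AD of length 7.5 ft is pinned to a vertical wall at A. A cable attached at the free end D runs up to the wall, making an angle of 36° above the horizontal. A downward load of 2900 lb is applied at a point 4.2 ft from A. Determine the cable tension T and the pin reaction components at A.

ΣM about A: T·sin36°·7.5 − 2900·4.2 = 0 → T = 12180/(7.5·0.587785) = 2762.92 ≈ 2763 lb.
ΣF_x = 0: A_x − T·cos36° = 0 → A_x = 2762.92 × 0.809017 = 2235 lb.
ΣF_y = 0: A_y + T·sin36° − 2900 = 0 → A_y = 2900 − 2762.92 × 0.587785 = 1276 lb.

T = 2763 lb, A_x = 2235 lb, A_y = 1276 lb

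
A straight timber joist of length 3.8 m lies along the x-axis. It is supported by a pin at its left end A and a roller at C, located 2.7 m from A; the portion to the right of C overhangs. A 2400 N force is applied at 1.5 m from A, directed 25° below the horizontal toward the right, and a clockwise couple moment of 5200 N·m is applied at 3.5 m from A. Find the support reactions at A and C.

A_x = -2175 N, A_y = -1475 N, C_y = 2489 N

Moments about A: C_y·2.7 − 2400·sin25°·1.5 − 5200 = 0 → C_y = 6721.43/2.7 = 2489.42 ≈ 2489 N.
ΣF_y = 0: A_y + 2489.42 − 2400·sin25° = 0 → A_y = -1475 N.
ΣF_x = 0: A_x + 2400·cos25° = 0 → A_x = -2175 N.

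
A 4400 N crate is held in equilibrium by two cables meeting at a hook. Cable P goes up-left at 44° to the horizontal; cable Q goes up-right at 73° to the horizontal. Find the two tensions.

T_P = 1444 N, T_Q = 3552 N

ΣF_x = 0: −T_P·cos44° + T_Q·cos73° = 0 → T_Q = 2.46036·T_P.
ΣF_y = 0: T_P·sin44° + T_Q·sin73° = 4400.
Substitute: T_P·(0.694658 + 2.46036·0.956305) = 4400 → T_P = 1443.8 ≈ 1444 N.
Then T_Q = 2.46036 × 1443.8 = 3552 N.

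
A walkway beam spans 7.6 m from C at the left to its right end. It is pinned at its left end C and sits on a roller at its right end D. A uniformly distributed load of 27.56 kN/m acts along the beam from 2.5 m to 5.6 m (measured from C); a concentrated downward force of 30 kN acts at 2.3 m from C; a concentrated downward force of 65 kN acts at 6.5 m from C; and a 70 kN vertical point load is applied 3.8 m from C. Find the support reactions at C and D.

Resultant of the distributed load: 27.56 × 3.1 = 85.436 kN at 4.05 m from C.
Moments about C: D_y·7.6 − (27.56·3.1)·4.05 − 30·2.3 − 65·6.5 − 70·3.8 = 0 → D_y = 1103.5158/7.6 = 145.199 ≈ 145.2 kN.
ΣF_y = 0: C_y + 145.199 − 27.56·3.1 − 30 − 65 − 70 = 0 → C_y = 105.2 kN.
ΣF_x = 0: no horizontal applied forces, so C_x = 0.

C_x = 0, C_y = 105.2 kN, D_y = 145.2 kN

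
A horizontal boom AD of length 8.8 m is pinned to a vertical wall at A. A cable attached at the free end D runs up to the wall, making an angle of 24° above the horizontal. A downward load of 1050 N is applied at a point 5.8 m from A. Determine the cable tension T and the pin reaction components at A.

ΣM about A: T·sin24°·8.8 − 1050·5.8 = 0 → T = 6090/(8.8·0.406737) = 1701.46 ≈ 1701 N.
ΣF_x = 0: A_x − T·cos24° = 0 → A_x = 1701.46 × 0.913545 = 1554 N.
ΣF_y = 0: A_y + T·sin24° − 1050 = 0 → A_y = 1050 − 1701.46 × 0.406737 = 358.0 N.

T = 1701 N, A_x = 1554 N, A_y = 358.0 N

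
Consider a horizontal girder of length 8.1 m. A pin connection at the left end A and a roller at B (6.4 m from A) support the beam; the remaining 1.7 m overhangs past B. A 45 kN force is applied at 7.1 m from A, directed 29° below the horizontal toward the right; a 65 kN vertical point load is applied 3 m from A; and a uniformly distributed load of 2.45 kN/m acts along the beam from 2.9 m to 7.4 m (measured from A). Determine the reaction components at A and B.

Resultant of the distributed load: 2.45 × 4.5 = 11.025 kN at 5.15 m from A.
Taking moments about A: B_y·6.4 − 45·sin29°·7.1 − 65·3 − (2.45·4.5)·5.15 = 0 → B_y = 406.675/6.4 = 63.543 ≈ 63.54 kN.
ΣF_y = 0: A_y + 63.543 − 45·sin29° − 65 − 2.45·4.5 = 0 → A_y = 34.30 kN.
ΣF_x = 0: A_x + 45·cos29° = 0 → A_x = -39.36 kN.

A_x = -39.36 kN, A_y = 34.30 kN, B_y = 63.54 kN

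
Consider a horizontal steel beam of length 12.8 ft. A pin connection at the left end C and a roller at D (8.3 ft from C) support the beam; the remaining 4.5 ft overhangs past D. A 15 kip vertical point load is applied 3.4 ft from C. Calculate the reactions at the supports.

C_x = 0, C_y = 8.855 kip, D_y = 6.145 kip

ΣM about C: D_y·8.3 − 15·3.4 = 0 → D_y = 51/8.3 = 6.14458 ≈ 6.145 kip.
ΣF_y = 0: C_y + 6.14458 − 15 = 0 → C_y = 8.855 kip.
ΣF_x = 0: no horizontal applied forces, so C_x = 0.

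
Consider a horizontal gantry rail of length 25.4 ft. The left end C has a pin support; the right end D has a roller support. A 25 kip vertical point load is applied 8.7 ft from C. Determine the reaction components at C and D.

C_x = 0, C_y = 16.44 kip, D_y = 8.563 kip

Taking moments about C: D_y·25.4 − 25·8.7 = 0 → D_y = 217.5/25.4 = 8.56299 ≈ 8.563 kip.
ΣF_y = 0: C_y + 8.56299 − 25 = 0 → C_y = 16.44 kip.
ΣF_x = 0: no horizontal applied forces, so C_x = 0.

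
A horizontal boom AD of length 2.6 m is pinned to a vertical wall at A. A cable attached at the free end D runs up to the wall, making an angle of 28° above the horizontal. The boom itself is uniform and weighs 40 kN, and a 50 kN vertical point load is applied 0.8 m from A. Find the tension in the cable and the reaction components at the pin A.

T = 75.37 kN, A_x = 66.55 kN, A_y = 54.62 kN

ΣM about A: T·sin28°·2.6 − 40·1.3 − 50·0.8 = 0 → T = 92/(2.6·0.469472) = 75.3711 ≈ 75.37 kN.
ΣF_x = 0: A_x − T·cos28° = 0 → A_x = 75.3711 × 0.882948 = 66.55 kN.
ΣF_y = 0: A_y + T·sin28° − 40 − 50 = 0 → A_y = 90 − 75.3711 × 0.469472 = 54.62 kN.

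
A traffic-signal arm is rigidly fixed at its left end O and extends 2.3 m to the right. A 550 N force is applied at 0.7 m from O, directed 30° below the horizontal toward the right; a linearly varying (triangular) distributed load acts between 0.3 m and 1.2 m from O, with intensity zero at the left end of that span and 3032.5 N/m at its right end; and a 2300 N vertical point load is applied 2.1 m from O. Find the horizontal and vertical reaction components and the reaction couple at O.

O_x = -476.3 N, O_y = 3940 N, M_O = 6251 N·m

Resultant of the triangular load: ½ × 3032.5 × 0.9 = 1364.625 N, acting at 0.9 m from O (one-third of the span from the peak).
ΣF_x = 0: O_x + 550·cos30° = 0 → O_x = -476.3 N.
ΣF_y = 0: O_y − 550·sin30° − ½·3032.5·0.9 − 2300 = 0 → O_y = 3940 N.
ΣM about O: M_O − 550·sin30°·0.7 − (½·3032.5·0.9)·0.9 − 2300·2.1 = 0 → M_O = 6251 N·m.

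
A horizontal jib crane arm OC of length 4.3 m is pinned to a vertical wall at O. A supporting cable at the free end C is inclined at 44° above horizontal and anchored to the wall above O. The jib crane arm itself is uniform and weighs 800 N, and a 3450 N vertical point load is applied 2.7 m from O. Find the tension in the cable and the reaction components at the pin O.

ΣM about O: T·sin44°·4.3 − 800·2.15 − 3450·2.7 = 0 → T = 11035/(4.3·0.694658) = 3694.31 ≈ 3694 N.
ΣF_x = 0: O_x − T·cos44° = 0 → O_x = 3694.31 × 0.71934 = 2657 N.
ΣF_y = 0: O_y + T·sin44° − 800 − 3450 = 0 → O_y = 4250 − 3694.31 × 0.694658 = 1684 N.

T = 3694 N, O_x = 2657 N, O_y = 1684 N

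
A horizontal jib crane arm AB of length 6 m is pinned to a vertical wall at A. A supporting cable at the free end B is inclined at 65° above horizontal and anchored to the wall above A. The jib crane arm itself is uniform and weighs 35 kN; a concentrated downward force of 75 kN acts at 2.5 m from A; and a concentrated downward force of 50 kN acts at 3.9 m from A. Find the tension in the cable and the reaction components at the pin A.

ΣM about A: T·sin65°·6 − 35·3 − 75·2.5 − 50·3.9 = 0 → T = 487.5/(6·0.906308) = 89.6494 ≈ 89.65 kN.
ΣF_x = 0: A_x − T·cos65° = 0 → A_x = 89.6494 × 0.422618 = 37.89 kN.
ΣF_y = 0: A_y + T·sin65° − 35 − 75 − 50 = 0 → A_y = 160 − 89.6494 × 0.906308 = 78.75 kN.

T = 89.65 kN, A_x = 37.89 kN, A_y = 78.75 kN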